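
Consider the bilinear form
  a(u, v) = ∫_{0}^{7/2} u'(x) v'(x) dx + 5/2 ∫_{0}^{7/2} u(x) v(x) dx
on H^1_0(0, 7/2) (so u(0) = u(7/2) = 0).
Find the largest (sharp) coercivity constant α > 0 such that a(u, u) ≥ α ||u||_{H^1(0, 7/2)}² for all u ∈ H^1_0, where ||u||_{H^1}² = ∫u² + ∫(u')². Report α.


α = 1

Coercivity of a(·,·) on H^1_0(0, 7/2) means a(u, u) ≥ α ||u||_{H^1}² for every u ∈ H^1_0.
The interval has length L = 7/2, and Poincaré/coercivity depend only on L. Here a(u, u) = ∫(u')² + (5/2)·∫u².
Here c = 5/2 ≥ 1, so a(u,u) = ∫(u')² + c∫u² ≥ ∫(u')² + ∫u² = ||u||_{H^1}², i.e. α = 1 works. No larger α is possible: a(u,u) ≥ α||u||_{H^1}² means (1−α)∫(u')² ≥ (α−c)∫u², and for the modes u_n = sin(nπ(x−x₀)/L) (x₀ the left endpoint) one has ∫u_n²/∫(u_n')² = (L/(nπ))² → 0, so a(u_n,u_n)/||u_n||_{H^1}² → 1. Hence the optimal constant is α = 1.
Therefore α = 1.


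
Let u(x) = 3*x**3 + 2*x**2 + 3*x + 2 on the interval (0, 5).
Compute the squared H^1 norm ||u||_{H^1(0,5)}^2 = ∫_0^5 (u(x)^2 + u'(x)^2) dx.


||u||_{H^1}^2 = 1506480/7

The H^1 norm (squared) on an interval (0, L) is
  ||u||_{H^1}^2 = ∫_0^L u(x)^2 dx + ∫_0^L u'(x)^2 dx.
Compute u'(x) = 9*x**2 + 4*x + 3.
Then u(x)^2 = 9*x**6 + 12*x**5 + 22*x**4 + 24*x**3 + 17*x**2 + 12*x + 4 and u'(x)^2 = 81*x**4 + 72*x**3 + 70*x**2 + 24*x + 9.
Integrate each monomial from 0 to 5 using ∫_0^5 c·x^n dx = c·5^(n+1)/(n+1):
  ∫_0^5 u(x)^2 dx = ∫_0^5 (9*x^6 + 12*x^5 + 22*x^4 + 24*x^3 + 17*x^2 + 12*x + 4) dx. Term by term:
    ∫_0^5 9*x^6 dx = 703125/7;  ∫_0^5 12*x^5 dx = 31250;  ∫_0^5 22*x^4 dx = 13750;
    ∫_0^5 24*x^3 dx = 3750;  ∫_0^5 17*x^2 dx = 2125/3;  ∫_0^5 12*x dx = 150;
    ∫_0^5 4 dx = 20.
  Sum: 703125/7 + 31250 + 13750 + 3750 + 2125/3 + 150 + 20 = 3151570/21.
  ∫_0^5 u'(x)^2 dx = ∫_0^5 (81*x^4 + 72*x^3 + 70*x^2 + 24*x + 9) dx. Term by term:
    ∫_0^5 81*x^4 dx = 50625;  ∫_0^5 72*x^3 dx = 11250;  ∫_0^5 70*x^2 dx = 8750/3;
    ∫_0^5 24*x dx = 300;  ∫_0^5 9 dx = 45.
  Sum: 50625 + 11250 + 8750/3 + 300 + 45 = 195410/3.
Adding: ||u||_{H^1}^2 = 3151570/21 + 195410/3 = 1506480/7.


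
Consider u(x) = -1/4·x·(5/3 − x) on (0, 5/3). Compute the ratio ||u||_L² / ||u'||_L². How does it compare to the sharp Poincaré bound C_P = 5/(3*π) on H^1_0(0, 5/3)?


||u||_L² / ||u'||_L² = sqrt(10)/6 < C_P = 5/(3*π).

u(x) = -1/4·x·(5/3 − x), so u'(x) = x/2 - 5/12.
u(x) = -1/4·x·(5/3 − x) vanishes at x = 0 and x = 5/3, so u ∈ H^1_0(0, 5/3). Differentiate via the product rule and integrate the resulting polynomials term by term.
  ∫_0^5/3 u² dx = ∫_0^5/3 (x^4/16 - 5*x^3/24 + 25*x^2/144) dx. Term by term:
    ∫_0^5/3 x^4/16 dx = 625/3888;  ∫_0^5/3 -5*x^3/24 dx = -3125/7776;  ∫_0^5/3 25*x^2/144 dx = 3125/11664.
  Sum: 625/3888 − 3125/7776 + 3125/11664 = 625/23328.
  ∫_0^5/3 (u')² dx = ∫_0^5/3 (x^2/4 - 5*x/12 + 25/144) dx. Term by term:
    ∫_0^5/3 x^2/4 dx = 125/324;  ∫_0^5/3 -5*x/12 dx = -125/216;  ∫_0^5/3 25/144 dx = 125/432.
  Sum: 125/324 − 125/216 + 125/432 = 125/1296.
∫_0^5/3 u² dx = 625/23328, so ||u||_L² = 25*sqrt(2)/216.
∫_0^5/3 (u')² dx = 125/1296, so ||u'||_L² = 5*sqrt(5)/36.
Ratio ||u||_L² / ||u'||_L² = sqrt(10)/6.
Sharp Poincaré constant on H^1_0(0, 5/3) is C_P = L/π = 5/(3*π), achieved by sin(3*π/5·x).
A polynomial bump cannot attain the sharp Poincaré constant (only the first sine eigenfunction does), so the ratio is strictly less than C_P, consistent with ||u||_L² ≤ C_P ||u'||_L².


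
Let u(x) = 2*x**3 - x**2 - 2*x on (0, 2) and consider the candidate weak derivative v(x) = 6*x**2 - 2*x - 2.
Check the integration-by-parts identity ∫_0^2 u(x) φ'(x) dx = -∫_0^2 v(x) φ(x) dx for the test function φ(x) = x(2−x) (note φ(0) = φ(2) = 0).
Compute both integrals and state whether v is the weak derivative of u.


LHS = -64/15, RHS = -64/15. Yes, v = u' weakly.

u(x) = 2*x**3 - x**2 - 2*x, classical derivative u'(x) = 6*x**2 - 2*x - 2.
φ(x) = x(2−x), so φ'(x) = 2 - 2*x.
Note φ(0) = φ(2) = 0, so the boundary term u·φ vanishes.
LHS = ∫_0^2 u(x) φ'(x) dx = ∫_0^2 (-4*x^4 + 6*x^3 + 2*x^2 - 4*x) dx. Term by term:
  ∫_0^2 -4*x^4 dx = -128/5;  ∫_0^2 6*x^3 dx = 24;  ∫_0^2 2*x^2 dx = 16/3;
  ∫_0^2 -4*x dx = -8.
Sum: -128/5 + 24 + 16/3 − 8 = -64/15.
So LHS = -64/15.
∫_0^2 v(x) φ(x) dx = ∫_0^2 (-6*x^4 + 14*x^3 - 2*x^2 - 4*x) dx. Term by term:
  ∫_0^2 -6*x^4 dx = -192/5;  ∫_0^2 14*x^3 dx = 56;  ∫_0^2 -2*x^2 dx = -16/3;
  ∫_0^2 -4*x dx = -8.
Sum: -192/5 + 56 − 16/3 − 8 = 64/15.
So RHS = -∫_0^2 v(x) φ(x) dx = -64/15.
LHS = RHS, so the identity holds for this test φ.
Moreover u is smooth here and v(x) = u'(x) = 6*x**2 - 2*x - 2 pointwise, so the identity holds for every test function. Hence v is the weak derivative of u.


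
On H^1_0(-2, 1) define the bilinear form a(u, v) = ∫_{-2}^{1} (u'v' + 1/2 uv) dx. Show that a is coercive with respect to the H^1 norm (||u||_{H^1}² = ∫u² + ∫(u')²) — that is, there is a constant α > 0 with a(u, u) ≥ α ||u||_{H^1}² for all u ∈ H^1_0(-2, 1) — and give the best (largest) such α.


α = (9/2 + π^2)/(9 + π^2)

Coercivity of a(·,·) on H^1_0(-2, 1) means a(u, u) ≥ α ||u||_{H^1}² for every u ∈ H^1_0.
The interval has length L = 3, and Poincaré/coercivity depend only on L. Here a(u, u) = ∫(u')² + (1/2)·∫u².
Here 0 < c = 1/2 < 1. The condition a(u,u) ≥ α||u||_{H^1}² reads (1−α)∫(u')² ≥ (α−c)∫u². Any admissible α is ≤ 1 (rapidly oscillating u have ∫u²/∫(u')² → 0), and α = 1 would force 0 ≥ (1−c)∫u², impossible since c < 1; so 1−α > 0. By the sharp Poincaré inequality on H^1_0 of an interval of length L, ∫(u')² ≥ (π/L)²∫u² with equality for the first sine mode sin(π(x−x₀)/L) (x₀ the left endpoint), so the inequality holds for all u iff (1−α)(π/L)² ≥ α − c, i.e. α ≤ ((π/L)² + c)/((π/L)² + 1) = (1 + c(L/π)²)/(1 + (L/π)²). With (π/L)² = π^2/9 and c = 1/2, the largest admissible constant is α = ((π/L)² + c)/((π/L)² + 1).
Simplifying, α = (9/2 + π^2)/(9 + π^2).


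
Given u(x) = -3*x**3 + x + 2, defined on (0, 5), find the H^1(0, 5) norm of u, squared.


||u||_{H^1}^2 = 3041075/21

The H^1 norm (squared) on an interval (0, L) is
  ||u||_{H^1}^2 = ∫_0^L u(x)^2 dx + ∫_0^L u'(x)^2 dx.
Compute u'(x) = 1 - 9*x**2.
Then u(x)^2 = 9*x**6 - 6*x**4 - 12*x**3 + x**2 + 4*x + 4 and u'(x)^2 = 81*x**4 - 18*x**2 + 1.
Integrate each monomial from 0 to 5 using ∫_0^5 c·x^n dx = c·5^(n+1)/(n+1):
  ∫_0^5 u(x)^2 dx = ∫_0^5 (9*x^6 - 6*x^4 - 12*x^3 + x^2 + 4*x + 4) dx. Term by term:
    ∫_0^5 9*x^6 dx = 703125/7;  ∫_0^5 -6*x^4 dx = -3750;  ∫_0^5 -12*x^3 dx = -1875;
    ∫_0^5 x^2 dx = 125/3;  ∫_0^5 4*x dx = 50;  ∫_0^5 4 dx = 20.
  Sum: 703125/7 − 3750 − 1875 + 125/3 + 50 + 20 = 1993595/21.
  ∫_0^5 u'(x)^2 dx = ∫_0^5 (81*x^4 - 18*x^2 + 1) dx. Term by term:
    ∫_0^5 81*x^4 dx = 50625;  ∫_0^5 -18*x^2 dx = -750;  ∫_0^5 1 dx = 5.
  Sum: 50625 − 750 + 5 = 49880.
Adding: ||u||_{H^1}^2 = 1993595/21 + 49880 = 3041075/21.


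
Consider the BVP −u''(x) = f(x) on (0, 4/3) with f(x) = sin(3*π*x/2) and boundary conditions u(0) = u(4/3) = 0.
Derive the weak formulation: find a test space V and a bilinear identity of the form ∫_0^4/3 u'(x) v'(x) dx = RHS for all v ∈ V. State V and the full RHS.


V = H^1_0(0, 4/3) (so v(0) = v(4/3) = 0); weak form: ∫_0^4/3 u'v' dx = ∫_0^4/3 (sin(3*π*x/2)) v dx for all v ∈ V.

Multiply both sides by a test function v and integrate from 0 to 4/3:
  ∫_0^4/3 −u''(x) v(x) dx = ∫_0^4/3 f(x) v(x) dx.
Integrate the LHS by parts once:
  ∫_0^4/3 −u'' v dx = −[u'(x) v(x)]_0^4/3 + ∫_0^4/3 u'(x) v'(x) dx.
Thus ∫_0^4/3 u'(x) v'(x) dx = ∫_0^4/3 f(x) v(x) dx + [u'(x) v(x)]_0^4/3.
Choose V so that boundary terms are either known or forced to vanish.
u is Dirichlet: u(0) = u(4/3) = 0. Let V = H^1_0(0, 4/3); then v(0) = v(4/3) = 0, and [u' v]_0^4/3 = 0.
Weak formulation: find u (satisfying any essential BC) such that ∫_0^4/3 u'(x) v'(x) dx = ∫_0^4/3 f v dx for all v ∈ V.
Substituting f(x) = sin(3*π*x/2), the right-hand side is ∫_0^4/3 (sin(3*π*x/2)) v dx.


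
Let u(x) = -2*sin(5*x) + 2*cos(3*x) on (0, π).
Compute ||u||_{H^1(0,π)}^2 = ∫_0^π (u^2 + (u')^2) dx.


||u||_{H^1(0,π)}^2 = 72*π

u'(x) = -6*sin(3*x) - 10*cos(5*x).
Expand u² and (u')² and integrate term by term on (0, π), using: for integers n ≥ 1, ∫_0^π sin²(nx) dx = ∫_0^π cos²(nx) dx = π/2; for n ≠ n', ∫_0^π sin(nx)sin(n'x) dx = ∫_0^π cos(nx)cos(n'x) dx = 0; and by product-to-sum, ∫_0^π sin(nx)cos(n'x) dx = ½∫_0^π [sin((n+n')x) + sin((n−n')x)] dx, which is 0 when n+n' is even and 2n/(n²−n'²) when n+n' is odd (it need not vanish on (0, π)).
  u² squared terms: (-2)²·∫sin(5x)² dx = 4·π/2 = 2*π;  (2)²·∫cos(3x)² dx = 4·π/2 = 2*π.
  u² cross terms: 2·(-2)·(2)·∫sin(5x)·cos(3x) dx = -8·(0) = 0.
  So ∫_0^π u² dx = 2*π + 2*π + 0 = 4*π.
  (u')² squared terms: (-10)²·∫cos(5x)² dx = 100·π/2 = 50*π;  (-6)²·∫sin(3x)² dx = 36·π/2 = 18*π.
  (u')² cross terms: 2·(-10)·(-6)·∫cos(5x)·sin(3x) dx = 120·(0) = 0.
  So ∫_0^π (u')² dx = 50*π + 18*π + 0 = 68*π.
||u||_{H^1}^2 = (4*π) + (68*π) = 72*π.


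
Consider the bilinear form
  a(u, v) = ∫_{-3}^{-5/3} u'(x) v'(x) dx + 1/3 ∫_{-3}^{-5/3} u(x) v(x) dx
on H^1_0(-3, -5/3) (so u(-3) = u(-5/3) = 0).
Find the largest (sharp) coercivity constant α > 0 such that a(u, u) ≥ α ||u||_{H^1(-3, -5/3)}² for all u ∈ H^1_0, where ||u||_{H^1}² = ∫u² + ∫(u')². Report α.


α = (16 + 27*π^2)/(3*(16 + 9*π^2))

Coercivity of a(·,·) on H^1_0(-3, -5/3) means a(u, u) ≥ α ||u||_{H^1}² for every u ∈ H^1_0.
The interval has length L = 4/3, and Poincaré/coercivity depend only on L. Here a(u, u) = ∫(u')² + (1/3)·∫u².
Here 0 < c = 1/3 < 1. The condition a(u,u) ≥ α||u||_{H^1}² reads (1−α)∫(u')² ≥ (α−c)∫u². Any admissible α is ≤ 1 (rapidly oscillating u have ∫u²/∫(u')² → 0), and α = 1 would force 0 ≥ (1−c)∫u², impossible since c < 1; so 1−α > 0. By the sharp Poincaré inequality on H^1_0 of an interval of length L, ∫(u')² ≥ (π/L)²∫u² with equality for the first sine mode sin(π(x−x₀)/L) (x₀ the left endpoint), so the inequality holds for all u iff (1−α)(π/L)² ≥ α − c, i.e. α ≤ ((π/L)² + c)/((π/L)² + 1) = (1 + c(L/π)²)/(1 + (L/π)²). With (π/L)² = 9*π^2/16 and c = 1/3, the largest admissible constant is α = ((π/L)² + c)/((π/L)² + 1).
Simplifying, α = (16 + 27*π^2)/(3*(16 + 9*π^2)).


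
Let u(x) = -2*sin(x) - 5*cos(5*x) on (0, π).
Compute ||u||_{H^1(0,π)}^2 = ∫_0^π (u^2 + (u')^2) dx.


||u||_{H^1(0,π)}^2 = 329*π

u'(x) = 25*sin(5*x) - 2*cos(x).
Expand u² and (u')² and integrate term by term on (0, π), using: for integers n ≥ 1, ∫_0^π sin²(nx) dx = ∫_0^π cos²(nx) dx = π/2; for n ≠ n', ∫_0^π sin(nx)sin(n'x) dx = ∫_0^π cos(nx)cos(n'x) dx = 0; and by product-to-sum, ∫_0^π sin(nx)cos(n'x) dx = ½∫_0^π [sin((n+n')x) + sin((n−n')x)] dx, which is 0 when n+n' is even and 2n/(n²−n'²) when n+n' is odd (it need not vanish on (0, π)).
  u² squared terms: (-5)²·∫cos(5x)² dx = 25·π/2 = 25*π/2;  (-2)²·∫sin(x)² dx = 4·π/2 = 2*π.
  u² cross terms: 2·(-5)·(-2)·∫cos(5x)·sin(x) dx = 20·(0) = 0.
  So ∫_0^π u² dx = 25*π/2 + 2*π + 0 = 29*π/2.
  (u')² squared terms: (-2)²·∫cos(x)² dx = 4·π/2 = 2*π;  (25)²·∫sin(5x)² dx = 625·π/2 = 625*π/2.
  (u')² cross terms: 2·(-2)·(25)·∫cos(x)·sin(5x) dx = -100·(0) = 0.
  So ∫_0^π (u')² dx = 2*π + 625*π/2 + 0 = 629*π/2.
||u||_{H^1}^2 = (29*π/2) + (629*π/2) = 329*π.


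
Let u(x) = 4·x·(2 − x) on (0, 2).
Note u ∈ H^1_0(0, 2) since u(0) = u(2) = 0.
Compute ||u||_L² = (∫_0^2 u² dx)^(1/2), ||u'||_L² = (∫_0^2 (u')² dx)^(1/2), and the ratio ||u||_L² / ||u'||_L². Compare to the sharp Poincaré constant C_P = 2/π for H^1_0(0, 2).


||u||_L² / ||u'||_L² = sqrt(10)/5 < C_P = 2/π.

u(x) = 4·x·(2 − x), so u'(x) = 8 - 8*x.
u(x) = 4·x·(2 − x) vanishes at x = 0 and x = 2, so u ∈ H^1_0(0, 2). Differentiate via the product rule and integrate the resulting polynomials term by term.
  ∫_0^2 u² dx = ∫_0^2 (16*x^4 - 64*x^3 + 64*x^2) dx. Term by term:
    ∫_0^2 16*x^4 dx = 512/5;  ∫_0^2 -64*x^3 dx = -256;  ∫_0^2 64*x^2 dx = 512/3.
  Sum: 512/5 − 256 + 512/3 = 256/15.
  ∫_0^2 (u')² dx = ∫_0^2 (64*x^2 - 128*x + 64) dx. Term by term:
    ∫_0^2 64*x^2 dx = 512/3;  ∫_0^2 -128*x dx = -256;  ∫_0^2 64 dx = 128.
  Sum: 512/3 − 256 + 128 = 128/3.
∫_0^2 u² dx = 256/15, so ||u||_L² = 16*sqrt(15)/15.
∫_0^2 (u')² dx = 128/3, so ||u'||_L² = 8*sqrt(6)/3.
Ratio ||u||_L² / ||u'||_L² = sqrt(10)/5.
Sharp Poincaré constant on H^1_0(0, 2) is C_P = L/π = 2/π, achieved by sin(π/2·x).
A polynomial bump cannot attain the sharp Poincaré constant (only the first sine eigenfunction does), so the ratio is strictly less than C_P, consistent with ||u||_L² ≤ C_P ||u'||_L².


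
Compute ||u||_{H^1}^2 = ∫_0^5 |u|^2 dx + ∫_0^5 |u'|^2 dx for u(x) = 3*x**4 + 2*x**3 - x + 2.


||u||_{H^1}^2 = 192139075/42

The H^1 norm (squared) on an interval (0, L) is
  ||u||_{H^1}^2 = ∫_0^L u(x)^2 dx + ∫_0^L u'(x)^2 dx.
Compute u'(x) = 12*x**3 + 6*x**2 - 1.
Then u(x)^2 = 9*x**8 + 12*x**7 + 4*x**6 - 6*x**5 + 8*x**4 + 8*x**3 + x**2 - 4*x + 4 and u'(x)^2 = 144*x**6 + 144*x**5 + 36*x**4 - 24*x**3 - 12*x**2 + 1.
Integrate each monomial from 0 to 5 using ∫_0^5 c·x^n dx = c·5^(n+1)/(n+1):
  ∫_0^5 u(x)^2 dx = ∫_0^5 (9*x^8 + 12*x^7 + 4*x^6 - 6*x^5 + 8*x^4 + 8*x^3 + x^2 - 4*x + 4) dx. Term by term:
    ∫_0^5 9*x^8 dx = 1953125;  ∫_0^5 12*x^7 dx = 1171875/2;  ∫_0^5 4*x^6 dx = 312500/7;
    ∫_0^5 -6*x^5 dx = -15625;  ∫_0^5 8*x^4 dx = 5000;  ∫_0^5 8*x^3 dx = 1250;
    ∫_0^5 x^2 dx = 125/3;  ∫_0^5 -4*x dx = -50;  ∫_0^5 4 dx = 20.
  Sum: 1953125 + 1171875/2 + 312500/7 − 15625 + 5000 + 1250 + 125/3 − 50 + 20 = 108122365/42.
  ∫_0^5 u'(x)^2 dx = ∫_0^5 (144*x^6 + 144*x^5 + 36*x^4 - 24*x^3 - 12*x^2 + 1) dx. Term by term:
    ∫_0^5 144*x^6 dx = 11250000/7;  ∫_0^5 144*x^5 dx = 375000;  ∫_0^5 36*x^4 dx = 22500;
    ∫_0^5 -24*x^3 dx = -3750;  ∫_0^5 -12*x^2 dx = -500;  ∫_0^5 1 dx = 5.
  Sum: 11250000/7 + 375000 + 22500 − 3750 − 500 + 5 = 14002785/7.
Adding: ||u||_{H^1}^2 = 108122365/42 + 14002785/7 = 192139075/42.


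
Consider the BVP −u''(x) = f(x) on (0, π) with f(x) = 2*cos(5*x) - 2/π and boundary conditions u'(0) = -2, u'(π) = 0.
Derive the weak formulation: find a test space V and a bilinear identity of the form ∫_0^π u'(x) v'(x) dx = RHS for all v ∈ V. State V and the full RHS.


V = H^1(0, π) (v unrestricted at boundary; u is determined up to an additive constant); weak form: ∫_0^π u'v' dx = ∫_0^π (2*cos(5*x) - 2/π) v dx + 2·v(0) for all v ∈ V.

Multiply both sides by a test function v and integrate from 0 to π:
  ∫_0^π −u''(x) v(x) dx = ∫_0^π f(x) v(x) dx.
Integrate the LHS by parts once:
  ∫_0^π −u'' v dx = −[u'(x) v(x)]_0^π + ∫_0^π u'(x) v'(x) dx.
Thus ∫_0^π u'(x) v'(x) dx = ∫_0^π f(x) v(x) dx + [u'(x) v(x)]_0^π.
Choose V so that boundary terms are either known or forced to vanish.
u has inhomogeneous Neumann u'(0) = -2, u'(π) = 0. [u' v]_0^π = (0)·v(π) − (-2)·v(0) = 2·v(0). Take V = H^1(0, π); boundary term becomes part of RHS.
Weak formulation: find u (satisfying any essential BC) such that ∫_0^π u'(x) v'(x) dx = ∫_0^π f v dx + 2·v(0) for all v ∈ V (Neumann data are natural BCs: they enter the RHS as boundary terms).
Substituting f(x) = 2*cos(5*x) - 2/π, the right-hand side is ∫_0^π (2*cos(5*x) - 2/π) v dx + 2·v(0).
Compatibility check (pure Neumann): taking v ≡ 1 ∈ V gives 0 = ∫_0^π f dx + (0) − (-2), i.e. ∫_0^π f dx must equal u'(0) − u'(π) = -2. Indeed ∫_0^π (2*cos(5*x) - 2/π) dx = -2, so the data are compatible. The solution is then unique only up to an additive constant (fix it e.g. by requiring ∫_0^π u dx = 0).


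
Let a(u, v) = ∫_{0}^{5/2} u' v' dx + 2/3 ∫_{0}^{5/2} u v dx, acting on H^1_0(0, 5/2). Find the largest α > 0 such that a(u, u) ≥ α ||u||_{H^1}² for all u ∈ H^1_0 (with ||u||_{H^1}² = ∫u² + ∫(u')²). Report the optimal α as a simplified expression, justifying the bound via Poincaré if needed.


α = 2*(25 + 6*π^2)/(3*(25 + 4*π^2))

Coercivity of a(·,·) on H^1_0(0, 5/2) means a(u, u) ≥ α ||u||_{H^1}² for every u ∈ H^1_0.
The interval has length L = 5/2, and Poincaré/coercivity depend only on L. Here a(u, u) = ∫(u')² + (2/3)·∫u².
Here 0 < c = 2/3 < 1. The condition a(u,u) ≥ α||u||_{H^1}² reads (1−α)∫(u')² ≥ (α−c)∫u². Any admissible α is ≤ 1 (rapidly oscillating u have ∫u²/∫(u')² → 0), and α = 1 would force 0 ≥ (1−c)∫u², impossible since c < 1; so 1−α > 0. By the sharp Poincaré inequality on H^1_0 of an interval of length L, ∫(u')² ≥ (π/L)²∫u² with equality for the first sine mode sin(π(x−x₀)/L) (x₀ the left endpoint), so the inequality holds for all u iff (1−α)(π/L)² ≥ α − c, i.e. α ≤ ((π/L)² + c)/((π/L)² + 1) = (1 + c(L/π)²)/(1 + (L/π)²). With (π/L)² = 4*π^2/25 and c = 2/3, the largest admissible constant is α = ((π/L)² + c)/((π/L)² + 1).
Simplifying, α = 2*(25 + 6*π^2)/(3*(25 + 4*π^2)).


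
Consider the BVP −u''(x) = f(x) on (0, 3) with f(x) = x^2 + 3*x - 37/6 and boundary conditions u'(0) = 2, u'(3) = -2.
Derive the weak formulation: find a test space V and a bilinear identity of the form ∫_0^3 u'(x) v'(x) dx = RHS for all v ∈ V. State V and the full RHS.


V = H^1(0, 3) (v unrestricted at boundary; u is determined up to an additive constant); weak form: ∫_0^3 u'v' dx = ∫_0^3 (x^2 + 3*x - 37/6) v dx − 2·v(3) − 2·v(0) for all v ∈ V.

Multiply both sides by a test function v and integrate from 0 to 3:
  ∫_0^3 −u''(x) v(x) dx = ∫_0^3 f(x) v(x) dx.
Integrate the LHS by parts once:
  ∫_0^3 −u'' v dx = −[u'(x) v(x)]_0^3 + ∫_0^3 u'(x) v'(x) dx.
Thus ∫_0^3 u'(x) v'(x) dx = ∫_0^3 f(x) v(x) dx + [u'(x) v(x)]_0^3.
Choose V so that boundary terms are either known or forced to vanish.
u has inhomogeneous Neumann u'(0) = 2, u'(3) = -2. [u' v]_0^3 = (-2)·v(3) − (2)·v(0) = − 2·v(3) − 2·v(0). Take V = H^1(0, 3); boundary term becomes part of RHS.
Weak formulation: find u (satisfying any essential BC) such that ∫_0^3 u'(x) v'(x) dx = ∫_0^3 f v dx − 2·v(3) − 2·v(0) for all v ∈ V (Neumann data are natural BCs: they enter the RHS as boundary terms).
Substituting f(x) = x^2 + 3*x - 37/6, the right-hand side is ∫_0^3 (x^2 + 3*x - 37/6) v dx − 2·v(3) − 2·v(0).
Compatibility check (pure Neumann): taking v ≡ 1 ∈ V gives 0 = ∫_0^3 f dx + (-2) − (2), i.e. ∫_0^3 f dx must equal u'(0) − u'(3) = 4. Indeed ∫_0^3 (x^2 + 3*x - 37/6) dx = 4, so the data are compatible. The solution is then unique only up to an additive constant (fix it e.g. by requiring ∫_0^3 u dx = 0).


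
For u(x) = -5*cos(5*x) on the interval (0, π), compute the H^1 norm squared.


||u||_{H^1(0,π)}^2 = 325*π

u'(x) = 25*sin(5*x).
Expand u² and (u')² and integrate term by term on (0, π), using: for integers n ≥ 1, ∫_0^π sin²(nx) dx = ∫_0^π cos²(nx) dx = π/2; for n ≠ n', ∫_0^π sin(nx)sin(n'x) dx = ∫_0^π cos(nx)cos(n'x) dx = 0; and by product-to-sum, ∫_0^π sin(nx)cos(n'x) dx = ½∫_0^π [sin((n+n')x) + sin((n−n')x)] dx, which is 0 when n+n' is even and 2n/(n²−n'²) when n+n' is odd (it need not vanish on (0, π)).
  u² squared terms: (-5)²·∫cos(5x)² dx = 25·π/2 = 25*π/2.
  So ∫_0^π u² dx = 25*π/2.
  (u')² squared terms: (25)²·∫sin(5x)² dx = 625·π/2 = 625*π/2.
  So ∫_0^π (u')² dx = 625*π/2.
||u||_{H^1}^2 = (25*π/2) + (625*π/2) = 325*π.


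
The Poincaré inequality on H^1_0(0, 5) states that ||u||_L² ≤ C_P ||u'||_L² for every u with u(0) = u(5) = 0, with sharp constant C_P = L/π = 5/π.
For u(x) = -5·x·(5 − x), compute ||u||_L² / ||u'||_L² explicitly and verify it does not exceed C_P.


||u||_L² / ||u'||_L² = sqrt(10)/2 < C_P = 5/π.

u(x) = -5·x·(5 − x), so u'(x) = 10*x - 25.
u(x) = -5·x·(5 − x) vanishes at x = 0 and x = 5, so u ∈ H^1_0(0, 5). Differentiate via the product rule and integrate the resulting polynomials term by term.
  ∫_0^5 u² dx = ∫_0^5 (25*x^4 - 250*x^3 + 625*x^2) dx. Term by term:
    ∫_0^5 25*x^4 dx = 15625;  ∫_0^5 -250*x^3 dx = -78125/2;  ∫_0^5 625*x^2 dx = 78125/3.
  Sum: 15625 − 78125/2 + 78125/3 = 15625/6.
  ∫_0^5 (u')² dx = ∫_0^5 (100*x^2 - 500*x + 625) dx. Term by term:
    ∫_0^5 100*x^2 dx = 12500/3;  ∫_0^5 -500*x dx = -6250;  ∫_0^5 625 dx = 3125.
  Sum: 12500/3 − 6250 + 3125 = 3125/3.
∫_0^5 u² dx = 15625/6, so ||u||_L² = 125*sqrt(6)/6.
∫_0^5 (u')² dx = 3125/3, so ||u'||_L² = 25*sqrt(15)/3.
Ratio ||u||_L² / ||u'||_L² = sqrt(10)/2.
Sharp Poincaré constant on H^1_0(0, 5) is C_P = L/π = 5/π, achieved by sin(π/5·x).
A polynomial bump cannot attain the sharp Poincaré constant (only the first sine eigenfunction does), so the ratio is strictly less than C_P, consistent with ||u||_L² ≤ C_P ||u'||_L².


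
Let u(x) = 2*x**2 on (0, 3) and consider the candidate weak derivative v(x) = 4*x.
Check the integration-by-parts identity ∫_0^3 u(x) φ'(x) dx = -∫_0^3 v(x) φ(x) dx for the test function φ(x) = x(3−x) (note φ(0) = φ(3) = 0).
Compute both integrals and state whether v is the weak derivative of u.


LHS = -27, RHS = -27. Yes, v = u' weakly.

u(x) = 2*x**2, classical derivative u'(x) = 4*x.
φ(x) = x(3−x), so φ'(x) = 3 - 2*x.
Note φ(0) = φ(3) = 0, so the boundary term u·φ vanishes.
LHS = ∫_0^3 u(x) φ'(x) dx = ∫_0^3 (-4*x^3 + 6*x^2) dx. Term by term:
  ∫_0^3 -4*x^3 dx = -81;  ∫_0^3 6*x^2 dx = 54.
Sum: -81 + 54 = -27.
So LHS = -27.
∫_0^3 v(x) φ(x) dx = ∫_0^3 (-4*x^3 + 12*x^2) dx. Term by term:
  ∫_0^3 -4*x^3 dx = -81;  ∫_0^3 12*x^2 dx = 108.
Sum: -81 + 108 = 27.
So RHS = -∫_0^3 v(x) φ(x) dx = -27.
LHS = RHS, so the identity holds for this test φ.
Moreover u is smooth here and v(x) = u'(x) = 4*x pointwise, so the identity holds for every test function. Hence v is the weak derivative of u.


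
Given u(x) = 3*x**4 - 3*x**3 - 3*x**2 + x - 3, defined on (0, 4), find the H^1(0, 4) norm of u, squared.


||u||_{H^1}^2 = 30819608/105

The H^1 norm (squared) on an interval (0, L) is
  ||u||_{H^1}^2 = ∫_0^L u(x)^2 dx + ∫_0^L u'(x)^2 dx.
Compute u'(x) = 12*x**3 - 9*x**2 - 6*x + 1.
Then u(x)^2 = 9*x**8 - 18*x**7 - 9*x**6 + 24*x**5 - 15*x**4 + 12*x**3 + 19*x**2 - 6*x + 9 and u'(x)^2 = 144*x**6 - 216*x**5 - 63*x**4 + 132*x**3 + 18*x**2 - 12*x + 1.
Integrate each monomial from 0 to 4 using ∫_0^4 c·x^n dx = c·4^(n+1)/(n+1):
  ∫_0^4 u(x)^2 dx = ∫_0^4 (9*x^8 - 18*x^7 - 9*x^6 + 24*x^5 - 15*x^4 + 12*x^3 + 19*x^2 - 6*x + 9) dx. Term by term:
    ∫_0^4 9*x^8 dx = 262144;  ∫_0^4 -18*x^7 dx = -147456;  ∫_0^4 -9*x^6 dx = -147456/7;
    ∫_0^4 24*x^5 dx = 16384;  ∫_0^4 -15*x^4 dx = -3072;  ∫_0^4 12*x^3 dx = 768;
    ∫_0^4 19*x^2 dx = 1216/3;  ∫_0^4 -6*x dx = -48;  ∫_0^4 9 dx = 36.
  Sum: 262144 − 147456 − 147456/7 + 16384 − 3072 + 768 + 1216/3 − 48 + 36 = 2270020/21.
  ∫_0^4 u'(x)^2 dx = ∫_0^4 (144*x^6 - 216*x^5 - 63*x^4 + 132*x^3 + 18*x^2 - 12*x + 1) dx. Term by term:
    ∫_0^4 144*x^6 dx = 2359296/7;  ∫_0^4 -216*x^5 dx = -147456;  ∫_0^4 -63*x^4 dx = -64512/5;
    ∫_0^4 132*x^3 dx = 8448;  ∫_0^4 18*x^2 dx = 384;  ∫_0^4 -12*x dx = -96;
    ∫_0^4 1 dx = 4.
  Sum: 2359296/7 − 147456 − 64512/5 + 8448 + 384 − 96 + 4 = 6489836/35.
Adding: ||u||_{H^1}^2 = 2270020/21 + 6489836/35 = 30819608/105.


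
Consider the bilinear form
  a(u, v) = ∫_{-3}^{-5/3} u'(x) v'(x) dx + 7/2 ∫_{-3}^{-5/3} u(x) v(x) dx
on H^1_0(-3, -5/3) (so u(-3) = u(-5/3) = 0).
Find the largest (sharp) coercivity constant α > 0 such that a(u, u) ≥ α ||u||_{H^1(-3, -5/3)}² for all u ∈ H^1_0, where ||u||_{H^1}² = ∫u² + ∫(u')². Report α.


α = 1

Coercivity of a(·,·) on H^1_0(-3, -5/3) means a(u, u) ≥ α ||u||_{H^1}² for every u ∈ H^1_0.
The interval has length L = 4/3, and Poincaré/coercivity depend only on L. Here a(u, u) = ∫(u')² + (7/2)·∫u².
Here c = 7/2 ≥ 1, so a(u,u) = ∫(u')² + c∫u² ≥ ∫(u')² + ∫u² = ||u||_{H^1}², i.e. α = 1 works. No larger α is possible: a(u,u) ≥ α||u||_{H^1}² means (1−α)∫(u')² ≥ (α−c)∫u², and for the modes u_n = sin(nπ(x−x₀)/L) (x₀ the left endpoint) one has ∫u_n²/∫(u_n')² = (L/(nπ))² → 0, so a(u_n,u_n)/||u_n||_{H^1}² → 1. Hence the optimal constant is α = 1.
Therefore α = 1.


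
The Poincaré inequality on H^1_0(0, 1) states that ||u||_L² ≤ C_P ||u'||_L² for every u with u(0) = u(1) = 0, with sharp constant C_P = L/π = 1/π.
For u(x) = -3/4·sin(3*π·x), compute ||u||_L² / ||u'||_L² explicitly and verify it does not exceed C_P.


||u||_L² / ||u'||_L² = 1/(3*π) < C_P = 1/π.

u(x) = -3/4·sin(3*π·x), so u'(x) = -9*π*cos(3*π*x)/4.
Writing u(x) = A·sin(kπx/L) with A = -3/4 and k = 3, use ∫_0^L sin²(kπx/L) dx = L/2 and ∫_0^L cos²(kπx/L) dx = L/2.
u² = 9/16·sin²(3*π·x) and (u')² = 81*π^2/16·cos²(3*π·x), and each of sin², cos² integrates to L/2 = 1/2 over (0, 1).
∫_0^1 u² dx = 9/32, so ||u||_L² = 3*sqrt(2)/8.
∫_0^1 (u')² dx = 81*π^2/32, so ||u'||_L² = 9*sqrt(2)*π/8.
Ratio ||u||_L² / ||u'||_L² = 1/(3*π).
Sharp Poincaré constant on H^1_0(0, 1) is C_P = L/π = 1/π, achieved by sin(π·x).
This is the k = 3 harmonic; the ratio L/(kπ) is strictly less than C_P = L/π, consistent with the sharp inequality ||u||_L² ≤ C_P ||u'||_L².


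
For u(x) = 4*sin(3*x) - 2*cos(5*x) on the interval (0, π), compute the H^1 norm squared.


||u||_{H^1(0,π)}^2 = 132*π

u'(x) = 10*sin(5*x) + 12*cos(3*x).
Expand u² and (u')² and integrate term by term on (0, π), using: for integers n ≥ 1, ∫_0^π sin²(nx) dx = ∫_0^π cos²(nx) dx = π/2; for n ≠ n', ∫_0^π sin(nx)sin(n'x) dx = ∫_0^π cos(nx)cos(n'x) dx = 0; and by product-to-sum, ∫_0^π sin(nx)cos(n'x) dx = ½∫_0^π [sin((n+n')x) + sin((n−n')x)] dx, which is 0 when n+n' is even and 2n/(n²−n'²) when n+n' is odd (it need not vanish on (0, π)).
  u² squared terms: (-2)²·∫cos(5x)² dx = 4·π/2 = 2*π;  (4)²·∫sin(3x)² dx = 16·π/2 = 8*π.
  u² cross terms: 2·(-2)·(4)·∫cos(5x)·sin(3x) dx = -16·(0) = 0.
  So ∫_0^π u² dx = 2*π + 8*π + 0 = 10*π.
  (u')² squared terms: (10)²·∫sin(5x)² dx = 100·π/2 = 50*π;  (12)²·∫cos(3x)² dx = 144·π/2 = 72*π.
  (u')² cross terms: 2·(10)·(12)·∫sin(5x)·cos(3x) dx = 240·(0) = 0.
  So ∫_0^π (u')² dx = 50*π + 72*π + 0 = 122*π.
||u||_{H^1}^2 = (10*π) + (122*π) = 132*π.


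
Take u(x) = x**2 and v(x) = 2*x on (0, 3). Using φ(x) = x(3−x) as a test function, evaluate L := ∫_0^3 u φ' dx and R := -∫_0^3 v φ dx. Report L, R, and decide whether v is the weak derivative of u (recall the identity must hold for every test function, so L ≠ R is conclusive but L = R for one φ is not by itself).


LHS = -27/2, RHS = -27/2. Yes, v = u' weakly.

u(x) = x**2, classical derivative u'(x) = 2*x.
φ(x) = x(3−x), so φ'(x) = 3 - 2*x.
Note φ(0) = φ(3) = 0, so the boundary term u·φ vanishes.
LHS = ∫_0^3 u(x) φ'(x) dx = ∫_0^3 (-2*x^3 + 3*x^2) dx. Term by term:
  ∫_0^3 -2*x^3 dx = -81/2;  ∫_0^3 3*x^2 dx = 27.
Sum: -81/2 + 27 = -27/2.
So LHS = -27/2.
∫_0^3 v(x) φ(x) dx = ∫_0^3 (-2*x^3 + 6*x^2) dx. Term by term:
  ∫_0^3 -2*x^3 dx = -81/2;  ∫_0^3 6*x^2 dx = 54.
Sum: -81/2 + 54 = 27/2.
So RHS = -∫_0^3 v(x) φ(x) dx = -27/2.
LHS = RHS, so the identity holds for this test φ.
Moreover u is smooth here and v(x) = u'(x) = 2*x pointwise, so the identity holds for every test function. Hence v is the weak derivative of u.


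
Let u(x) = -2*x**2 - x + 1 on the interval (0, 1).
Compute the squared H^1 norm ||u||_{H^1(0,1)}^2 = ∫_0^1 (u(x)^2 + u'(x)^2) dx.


||u||_{H^1}^2 = 167/15

The H^1 norm (squared) on an interval (0, L) is
  ||u||_{H^1}^2 = ∫_0^L u(x)^2 dx + ∫_0^L u'(x)^2 dx.
Compute u'(x) = -4*x - 1.
Then u(x)^2 = 4*x**4 + 4*x**3 - 3*x**2 - 2*x + 1 and u'(x)^2 = 16*x**2 + 8*x + 1.
Integrate each monomial from 0 to 1 using ∫_0^1 c·x^n dx = c·1^(n+1)/(n+1):
  ∫_0^1 u(x)^2 dx = ∫_0^1 (4*x^4 + 4*x^3 - 3*x^2 - 2*x + 1) dx. Term by term:
    ∫_0^1 4*x^4 dx = 4/5;  ∫_0^1 4*x^3 dx = 1;  ∫_0^1 -3*x^2 dx = -1;
    ∫_0^1 -2*x dx = -1;  ∫_0^1 1 dx = 1.
  Sum: 4/5 + 1 − 1 − 1 + 1 = 4/5.
  ∫_0^1 u'(x)^2 dx = ∫_0^1 (16*x^2 + 8*x + 1) dx. Term by term:
    ∫_0^1 16*x^2 dx = 16/3;  ∫_0^1 8*x dx = 4;  ∫_0^1 1 dx = 1.
  Sum: 16/3 + 4 + 1 = 31/3.
Adding: ||u||_{H^1}^2 = 4/5 + 31/3 = 167/15.


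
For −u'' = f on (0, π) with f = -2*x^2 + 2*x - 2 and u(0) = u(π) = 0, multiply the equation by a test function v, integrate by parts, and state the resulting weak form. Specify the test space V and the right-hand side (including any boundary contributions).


V = H^1_0(0, π) (so v(0) = v(π) = 0); weak form: ∫_0^π u'v' dx = ∫_0^π (-2*x^2 + 2*x - 2) v dx for all v ∈ V.

Multiply both sides by a test function v and integrate from 0 to π:
  ∫_0^π −u''(x) v(x) dx = ∫_0^π f(x) v(x) dx.
Integrate the LHS by parts once:
  ∫_0^π −u'' v dx = −[u'(x) v(x)]_0^π + ∫_0^π u'(x) v'(x) dx.
Thus ∫_0^π u'(x) v'(x) dx = ∫_0^π f(x) v(x) dx + [u'(x) v(x)]_0^π.
Choose V so that boundary terms are either known or forced to vanish.
u is Dirichlet: u(0) = u(π) = 0. Let V = H^1_0(0, π); then v(0) = v(π) = 0, and [u' v]_0^π = 0.
Weak formulation: find u (satisfying any essential BC) such that ∫_0^π u'(x) v'(x) dx = ∫_0^π f v dx for all v ∈ V.
Substituting f(x) = -2*x^2 + 2*x - 2, the right-hand side is ∫_0^π (-2*x^2 + 2*x - 2) v dx.


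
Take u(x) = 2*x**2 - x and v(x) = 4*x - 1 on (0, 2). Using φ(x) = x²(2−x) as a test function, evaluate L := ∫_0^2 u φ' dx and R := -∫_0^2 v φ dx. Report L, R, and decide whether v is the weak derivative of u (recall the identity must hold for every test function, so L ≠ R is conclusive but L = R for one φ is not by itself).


LHS = -76/15, RHS = -76/15. Yes, v = u' weakly.

u(x) = 2*x**2 - x, classical derivative u'(x) = 4*x - 1.
φ(x) = x²(2−x), so φ'(x) = x*(4 - 3*x).
Note φ(0) = φ(2) = 0, so the boundary term u·φ vanishes.
LHS = ∫_0^2 u(x) φ'(x) dx = ∫_0^2 (-6*x^4 + 11*x^3 - 4*x^2) dx. Term by term:
  ∫_0^2 -6*x^4 dx = -192/5;  ∫_0^2 11*x^3 dx = 44;  ∫_0^2 -4*x^2 dx = -32/3.
Sum: -192/5 + 44 − 32/3 = -76/15.
So LHS = -76/15.
∫_0^2 v(x) φ(x) dx = ∫_0^2 (-4*x^4 + 9*x^3 - 2*x^2) dx. Term by term:
  ∫_0^2 -4*x^4 dx = -128/5;  ∫_0^2 9*x^3 dx = 36;  ∫_0^2 -2*x^2 dx = -16/3.
Sum: -128/5 + 36 − 16/3 = 76/15.
So RHS = -∫_0^2 v(x) φ(x) dx = -76/15.
LHS = RHS, so the identity holds for this test φ.
Moreover u is smooth here and v(x) = u'(x) = 4*x - 1 pointwise, so the identity holds for every test function. Hence v is the weak derivative of u.


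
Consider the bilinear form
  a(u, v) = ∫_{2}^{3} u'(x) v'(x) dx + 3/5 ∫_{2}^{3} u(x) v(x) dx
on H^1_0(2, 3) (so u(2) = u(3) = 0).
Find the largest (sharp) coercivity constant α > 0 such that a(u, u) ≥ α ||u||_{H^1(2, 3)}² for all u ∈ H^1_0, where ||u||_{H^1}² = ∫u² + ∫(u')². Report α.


α = (3/5 + π^2)/(1 + π^2)

Coercivity of a(·,·) on H^1_0(2, 3) means a(u, u) ≥ α ||u||_{H^1}² for every u ∈ H^1_0.
The interval has length L = 1, and Poincaré/coercivity depend only on L. Here a(u, u) = ∫(u')² + (3/5)·∫u².
Here 0 < c = 3/5 < 1. The condition a(u,u) ≥ α||u||_{H^1}² reads (1−α)∫(u')² ≥ (α−c)∫u². Any admissible α is ≤ 1 (rapidly oscillating u have ∫u²/∫(u')² → 0), and α = 1 would force 0 ≥ (1−c)∫u², impossible since c < 1; so 1−α > 0. By the sharp Poincaré inequality on H^1_0 of an interval of length L, ∫(u')² ≥ (π/L)²∫u² with equality for the first sine mode sin(π(x−x₀)/L) (x₀ the left endpoint), so the inequality holds for all u iff (1−α)(π/L)² ≥ α − c, i.e. α ≤ ((π/L)² + c)/((π/L)² + 1) = (1 + c(L/π)²)/(1 + (L/π)²). With (π/L)² = π^2 and c = 3/5, the largest admissible constant is α = ((π/L)² + c)/((π/L)² + 1).
Simplifying, α = (3/5 + π^2)/(1 + π^2).


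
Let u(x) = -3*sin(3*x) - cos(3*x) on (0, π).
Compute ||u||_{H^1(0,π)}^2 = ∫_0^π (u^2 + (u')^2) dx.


||u||_{H^1(0,π)}^2 = 50*π

u'(x) = 3*sin(3*x) - 9*cos(3*x).
Expand u² and (u')² and integrate term by term on (0, π), using: for integers n ≥ 1, ∫_0^π sin²(nx) dx = ∫_0^π cos²(nx) dx = π/2; for n ≠ n', ∫_0^π sin(nx)sin(n'x) dx = ∫_0^π cos(nx)cos(n'x) dx = 0; and by product-to-sum, ∫_0^π sin(nx)cos(n'x) dx = ½∫_0^π [sin((n+n')x) + sin((n−n')x)] dx, which is 0 when n+n' is even and 2n/(n²−n'²) when n+n' is odd (it need not vanish on (0, π)).
  u² squared terms: (-1)²·∫cos(3x)² dx = 1·π/2 = π/2;  (-3)²·∫sin(3x)² dx = 9·π/2 = 9*π/2.
  u² cross terms: 2·(-1)·(-3)·∫cos(3x)·sin(3x) dx = 6·(0) = 0.
  So ∫_0^π u² dx = π/2 + 9*π/2 + 0 = 5*π.
  (u')² squared terms: (-9)²·∫cos(3x)² dx = 81·π/2 = 81*π/2;  (3)²·∫sin(3x)² dx = 9·π/2 = 9*π/2.
  (u')² cross terms: 2·(-9)·(3)·∫cos(3x)·sin(3x) dx = -54·(0) = 0.
  So ∫_0^π (u')² dx = 81*π/2 + 9*π/2 + 0 = 45*π.
||u||_{H^1}^2 = (5*π) + (45*π) = 50*π.


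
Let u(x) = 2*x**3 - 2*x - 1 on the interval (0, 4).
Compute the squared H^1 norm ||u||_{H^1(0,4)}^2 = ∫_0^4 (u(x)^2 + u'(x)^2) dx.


||u||_{H^1}^2 = 1518932/105

The H^1 norm (squared) on an interval (0, L) is
  ||u||_{H^1}^2 = ∫_0^L u(x)^2 dx + ∫_0^L u'(x)^2 dx.
Compute u'(x) = 6*x**2 - 2.
Then u(x)^2 = 4*x**6 - 8*x**4 - 4*x**3 + 4*x**2 + 4*x + 1 and u'(x)^2 = 36*x**4 - 24*x**2 + 4.
Integrate each monomial from 0 to 4 using ∫_0^4 c·x^n dx = c·4^(n+1)/(n+1):
  ∫_0^4 u(x)^2 dx = ∫_0^4 (4*x^6 - 8*x^4 - 4*x^3 + 4*x^2 + 4*x + 1) dx. Term by term:
    ∫_0^4 4*x^6 dx = 65536/7;  ∫_0^4 -8*x^4 dx = -8192/5;  ∫_0^4 -4*x^3 dx = -256;
    ∫_0^4 4*x^2 dx = 256/3;  ∫_0^4 4*x dx = 32;  ∫_0^4 1 dx = 4.
  Sum: 65536/7 − 8192/5 − 256 + 256/3 + 32 + 4 = 796868/105.
  ∫_0^4 u'(x)^2 dx = ∫_0^4 (36*x^4 - 24*x^2 + 4) dx. Term by term:
    ∫_0^4 36*x^4 dx = 36864/5;  ∫_0^4 -24*x^2 dx = -512;  ∫_0^4 4 dx = 16.
  Sum: 36864/5 − 512 + 16 = 34384/5.
Adding: ||u||_{H^1}^2 = 796868/105 + 34384/5 = 1518932/105.


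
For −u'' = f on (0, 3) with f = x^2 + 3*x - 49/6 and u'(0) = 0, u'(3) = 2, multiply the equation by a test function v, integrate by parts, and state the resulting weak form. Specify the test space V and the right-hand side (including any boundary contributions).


V = H^1(0, 3) (v unrestricted at boundary; u is determined up to an additive constant); weak form: ∫_0^3 u'v' dx = ∫_0^3 (x^2 + 3*x - 49/6) v dx + 2·v(3) for all v ∈ V.

Multiply both sides by a test function v and integrate from 0 to 3:
  ∫_0^3 −u''(x) v(x) dx = ∫_0^3 f(x) v(x) dx.
Integrate the LHS by parts once:
  ∫_0^3 −u'' v dx = −[u'(x) v(x)]_0^3 + ∫_0^3 u'(x) v'(x) dx.
Thus ∫_0^3 u'(x) v'(x) dx = ∫_0^3 f(x) v(x) dx + [u'(x) v(x)]_0^3.
Choose V so that boundary terms are either known or forced to vanish.
u has inhomogeneous Neumann u'(0) = 0, u'(3) = 2. [u' v]_0^3 = (2)·v(3) − (0)·v(0) = 2·v(3). Take V = H^1(0, 3); boundary term becomes part of RHS.
Weak formulation: find u (satisfying any essential BC) such that ∫_0^3 u'(x) v'(x) dx = ∫_0^3 f v dx + 2·v(3) for all v ∈ V (Neumann data are natural BCs: they enter the RHS as boundary terms).
Substituting f(x) = x^2 + 3*x - 49/6, the right-hand side is ∫_0^3 (x^2 + 3*x - 49/6) v dx + 2·v(3).
Compatibility check (pure Neumann): taking v ≡ 1 ∈ V gives 0 = ∫_0^3 f dx + (2) − (0), i.e. ∫_0^3 f dx must equal u'(0) − u'(3) = -2. Indeed ∫_0^3 (x^2 + 3*x - 49/6) dx = -2, so the data are compatible. The solution is then unique only up to an additive constant (fix it e.g. by requiring ∫_0^3 u dx = 0).


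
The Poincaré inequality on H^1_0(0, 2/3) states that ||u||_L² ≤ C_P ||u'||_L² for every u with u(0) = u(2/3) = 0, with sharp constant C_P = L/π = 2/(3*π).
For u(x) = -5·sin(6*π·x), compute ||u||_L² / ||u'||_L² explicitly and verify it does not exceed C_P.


||u||_L² / ||u'||_L² = 1/(6*π) < C_P = 2/(3*π).

u(x) = -5·sin(6*π·x), so u'(x) = -30*π*cos(6*π*x).
Writing u(x) = A·sin(kπx/L) with A = -5 and k = 4, use ∫_0^L sin²(kπx/L) dx = L/2 and ∫_0^L cos²(kπx/L) dx = L/2.
u² = 25·sin²(6*π·x) and (u')² = 900*π^2·cos²(6*π·x), and each of sin², cos² integrates to L/2 = 1/3 over (0, 2/3).
∫_0^2/3 u² dx = 25/3, so ||u||_L² = 5*sqrt(3)/3.
∫_0^2/3 (u')² dx = 300*π^2, so ||u'||_L² = 10*sqrt(3)*π.
Ratio ||u||_L² / ||u'||_L² = 1/(6*π).
Sharp Poincaré constant on H^1_0(0, 2/3) is C_P = L/π = 2/(3*π), achieved by sin(3*π/2·x).
This is the k = 4 harmonic; the ratio L/(kπ) is strictly less than C_P = L/π, consistent with the sharp inequality ||u||_L² ≤ C_P ||u'||_L².


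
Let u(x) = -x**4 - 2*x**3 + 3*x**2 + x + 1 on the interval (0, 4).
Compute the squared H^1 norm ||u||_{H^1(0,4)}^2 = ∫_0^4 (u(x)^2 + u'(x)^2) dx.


||u||_{H^1}^2 = 5031896/45

The H^1 norm (squared) on an interval (0, L) is
  ||u||_{H^1}^2 = ∫_0^L u(x)^2 dx + ∫_0^L u'(x)^2 dx.
Compute u'(x) = -4*x**3 - 6*x**2 + 6*x + 1.
Then u(x)^2 = x**8 + 4*x**7 - 2*x**6 - 14*x**5 + 3*x**4 + 2*x**3 + 7*x**2 + 2*x + 1 and u'(x)^2 = 16*x**6 + 48*x**5 - 12*x**4 - 80*x**3 + 24*x**2 + 12*x + 1.
Integrate each monomial from 0 to 4 using ∫_0^4 c·x^n dx = c·4^(n+1)/(n+1):
  ∫_0^4 u(x)^2 dx = ∫_0^4 (x^8 + 4*x^7 - 2*x^6 - 14*x^5 + 3*x^4 + 2*x^3 + 7*x^2 + 2*x + 1) dx. Term by term:
    ∫_0^4 x^8 dx = 262144/9;  ∫_0^4 4*x^7 dx = 32768;  ∫_0^4 -2*x^6 dx = -32768/7;
    ∫_0^4 -14*x^5 dx = -28672/3;  ∫_0^4 3*x^4 dx = 3072/5;  ∫_0^4 2*x^3 dx = 128;
    ∫_0^4 7*x^2 dx = 448/3;  ∫_0^4 2*x dx = 16;  ∫_0^4 1 dx = 4.
  Sum: 262144/9 + 32768 − 32768/7 − 28672/3 + 3072/5 + 128 + 448/3 + 16 + 4 = 15299036/315.
  ∫_0^4 u'(x)^2 dx = ∫_0^4 (16*x^6 + 48*x^5 - 12*x^4 - 80*x^3 + 24*x^2 + 12*x + 1) dx. Term by term:
    ∫_0^4 16*x^6 dx = 262144/7;  ∫_0^4 48*x^5 dx = 32768;  ∫_0^4 -12*x^4 dx = -12288/5;
    ∫_0^4 -80*x^3 dx = -5120;  ∫_0^4 24*x^2 dx = 512;  ∫_0^4 12*x dx = 96;
    ∫_0^4 1 dx = 4.
  Sum: 262144/7 + 32768 − 12288/5 − 5120 + 512 + 96 + 4 = 2213804/35.
Adding: ||u||_{H^1}^2 = 15299036/315 + 2213804/35 = 5031896/45.


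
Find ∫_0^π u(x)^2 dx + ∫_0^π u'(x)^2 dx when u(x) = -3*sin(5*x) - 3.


||u||_{H^1(0,π)}^2 = 36/5 + 126*π

u'(x) = -15*cos(5*x).
Expand u² and (u')² and integrate term by term on (0, π), using: for integers n ≥ 1, ∫_0^π sin²(nx) dx = ∫_0^π cos²(nx) dx = π/2; for n ≠ n', ∫_0^π sin(nx)sin(n'x) dx = ∫_0^π cos(nx)cos(n'x) dx = 0; and by product-to-sum, ∫_0^π sin(nx)cos(n'x) dx = ½∫_0^π [sin((n+n')x) + sin((n−n')x)] dx, which is 0 when n+n' is even and 2n/(n²−n'²) when n+n' is odd (it need not vanish on (0, π)). For the constant mode: ∫_0^π 1 dx = π, ∫_0^π cos(nx) dx = 0, ∫_0^π sin(nx) dx = (1−(−1)^n)/n.
  u² squared terms: (-3)²·∫1 dx = 9·π = 9*π;  (-3)²·∫sin(5x)² dx = 9·π/2 = 9*π/2.
  u² cross terms: 2·(-3)·(-3)·∫1·sin(5x) dx = 18·(2/5) = 36/5.
  So ∫_0^π u² dx = 9*π + 9*π/2 + 36/5 = 36/5 + 27*π/2.
  (u')² squared terms: (-15)²·∫cos(5x)² dx = 225·π/2 = 225*π/2.
  So ∫_0^π (u')² dx = 225*π/2.
||u||_{H^1}^2 = (36/5 + 27*π/2) + (225*π/2) = 36/5 + 126*π.


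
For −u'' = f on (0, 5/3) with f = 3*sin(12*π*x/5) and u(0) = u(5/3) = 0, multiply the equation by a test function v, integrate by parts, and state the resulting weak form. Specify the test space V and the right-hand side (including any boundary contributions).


V = H^1_0(0, 5/3) (so v(0) = v(5/3) = 0); weak form: ∫_0^5/3 u'v' dx = ∫_0^5/3 (3*sin(12*π*x/5)) v dx for all v ∈ V.

Multiply both sides by a test function v and integrate from 0 to 5/3:
  ∫_0^5/3 −u''(x) v(x) dx = ∫_0^5/3 f(x) v(x) dx.
Integrate the LHS by parts once:
  ∫_0^5/3 −u'' v dx = −[u'(x) v(x)]_0^5/3 + ∫_0^5/3 u'(x) v'(x) dx.
Thus ∫_0^5/3 u'(x) v'(x) dx = ∫_0^5/3 f(x) v(x) dx + [u'(x) v(x)]_0^5/3.
Choose V so that boundary terms are either known or forced to vanish.
u is Dirichlet: u(0) = u(5/3) = 0. Let V = H^1_0(0, 5/3); then v(0) = v(5/3) = 0, and [u' v]_0^5/3 = 0.
Weak formulation: find u (satisfying any essential BC) such that ∫_0^5/3 u'(x) v'(x) dx = ∫_0^5/3 f v dx for all v ∈ V.
Substituting f(x) = 3*sin(12*π*x/5), the right-hand side is ∫_0^5/3 (3*sin(12*π*x/5)) v dx.
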